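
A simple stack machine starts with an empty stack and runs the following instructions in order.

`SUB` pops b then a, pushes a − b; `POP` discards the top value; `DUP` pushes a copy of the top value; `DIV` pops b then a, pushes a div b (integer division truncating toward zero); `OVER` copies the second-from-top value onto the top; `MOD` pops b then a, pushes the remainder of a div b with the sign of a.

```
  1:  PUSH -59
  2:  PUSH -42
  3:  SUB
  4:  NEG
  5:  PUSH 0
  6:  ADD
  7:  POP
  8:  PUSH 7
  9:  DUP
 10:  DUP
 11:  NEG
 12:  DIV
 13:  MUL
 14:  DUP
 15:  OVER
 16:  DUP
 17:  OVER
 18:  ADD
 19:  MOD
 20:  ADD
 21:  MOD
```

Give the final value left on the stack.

PUSH -59 → [-59]
PUSH -42 → [-59, -42]
SUB      → [-17]
NEG      → [17]
PUSH 0   → [17, 0]
ADD      → [17]
POP      → []
PUSH 7   → [7]
DUP      → [7, 7]
DUP      → [7, 7, 7]
NEG      → [7, 7, -7]
DIV      → [7, -1]
MUL      → [-7]
DUP      → [-7, -7]
OVER     → [-7, -7, -7]
DUP      → [-7, -7, -7, -7]
OVER     → [-7, -7, -7, -7, -7]
ADD      → [-7, -7, -7, -14]
MOD      → [-7, -7, -7]
ADD      → [-7, -14]
MOD      → [-7]

-7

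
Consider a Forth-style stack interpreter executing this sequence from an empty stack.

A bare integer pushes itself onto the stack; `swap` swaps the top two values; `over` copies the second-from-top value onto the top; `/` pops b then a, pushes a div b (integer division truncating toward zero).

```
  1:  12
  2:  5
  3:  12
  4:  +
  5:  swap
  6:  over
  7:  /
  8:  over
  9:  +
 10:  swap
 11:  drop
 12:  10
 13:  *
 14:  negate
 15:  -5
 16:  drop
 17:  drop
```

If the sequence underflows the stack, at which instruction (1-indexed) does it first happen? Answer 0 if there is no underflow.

0

12     -> 12
5      -> 12 5
12     -> 12 5 12
+      -> 12 17
swap   -> 17 12
over   -> 17 12 17
/      -> 17 0
over   -> 17 0 17
+      -> 17 17
swap   -> 17 17
drop   -> 17
10     -> 17 10
*      -> 170
negate -> -170
-5     -> -170 -5
drop   -> -170
drop   -> (empty)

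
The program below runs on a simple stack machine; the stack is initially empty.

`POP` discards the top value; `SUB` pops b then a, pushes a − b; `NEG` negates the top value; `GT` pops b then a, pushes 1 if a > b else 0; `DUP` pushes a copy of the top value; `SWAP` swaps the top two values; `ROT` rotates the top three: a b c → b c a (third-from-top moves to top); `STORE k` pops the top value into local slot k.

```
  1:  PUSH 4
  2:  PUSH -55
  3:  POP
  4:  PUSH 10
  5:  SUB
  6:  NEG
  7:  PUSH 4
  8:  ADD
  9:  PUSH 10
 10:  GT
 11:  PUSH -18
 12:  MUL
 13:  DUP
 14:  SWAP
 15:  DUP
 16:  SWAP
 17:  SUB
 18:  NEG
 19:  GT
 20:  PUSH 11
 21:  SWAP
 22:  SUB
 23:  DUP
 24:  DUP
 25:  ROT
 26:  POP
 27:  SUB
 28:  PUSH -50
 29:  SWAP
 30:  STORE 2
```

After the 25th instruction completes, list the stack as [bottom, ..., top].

[11, 11, 11]

PUSH 4   : [4]
PUSH -55 : [4, -55]
POP      : [4]
PUSH 10  : [4, 10]
SUB      : [-6]
NEG      : [6]
PUSH 4   : [6, 4]
ADD      : [10]
PUSH 10  : [10, 10]
GT       : [0]
PUSH -18 : [0, -18]
MUL      : [0]
DUP      : [0, 0]
SWAP     : [0, 0]
DUP      : [0, 0, 0]
SWAP     : [0, 0, 0]
SUB      : [0, 0]
NEG      : [0, 0]
GT       : [0]
PUSH 11  : [0, 11]
SWAP     : [11, 0]
SUB      : [11]
DUP      : [11, 11]
DUP      : [11, 11, 11]
ROT      : [11, 11, 11]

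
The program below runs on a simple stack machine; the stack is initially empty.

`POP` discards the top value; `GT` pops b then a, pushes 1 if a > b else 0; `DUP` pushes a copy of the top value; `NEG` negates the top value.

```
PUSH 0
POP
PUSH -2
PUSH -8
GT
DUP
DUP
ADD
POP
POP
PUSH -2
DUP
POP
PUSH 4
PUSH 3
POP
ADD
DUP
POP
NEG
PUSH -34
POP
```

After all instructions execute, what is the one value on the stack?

PUSH 0   -> [0]
POP      -> []
PUSH -2  -> [-2]
PUSH -8  -> [-2, -8]
GT       -> [1]
DUP      -> [1, 1]
DUP      -> [1, 1, 1]
ADD      -> [1, 2]
POP      -> [1]
POP      -> []
PUSH -2  -> [-2]
DUP      -> [-2, -2]
POP      -> [-2]
PUSH 4   -> [-2, 4]
PUSH 3   -> [-2, 4, 3]
POP      -> [-2, 4]
ADD      -> [2]
DUP      -> [2, 2]
POP      -> [2]
NEG      -> [-2]
PUSH -34 -> [-2, -34]
POP      -> [-2]

-2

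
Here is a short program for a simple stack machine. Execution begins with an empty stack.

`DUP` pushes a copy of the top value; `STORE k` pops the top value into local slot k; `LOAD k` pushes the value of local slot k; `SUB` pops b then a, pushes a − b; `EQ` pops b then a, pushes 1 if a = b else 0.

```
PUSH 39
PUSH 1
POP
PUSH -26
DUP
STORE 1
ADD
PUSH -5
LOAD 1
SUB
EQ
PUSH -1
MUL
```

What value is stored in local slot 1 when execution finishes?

-26

PUSH 39  -> 39
PUSH 1   -> 39 1
POP      -> 39
PUSH -26 -> 39 -26
DUP      -> 39 -26 -26
STORE 1  -> 39 -26
ADD      -> 13
PUSH -5  -> 13 -5
LOAD 1   -> 13 -5 -26
SUB      -> 13 21
EQ       -> 0
PUSH -1  -> 0 -1
MUL      -> 0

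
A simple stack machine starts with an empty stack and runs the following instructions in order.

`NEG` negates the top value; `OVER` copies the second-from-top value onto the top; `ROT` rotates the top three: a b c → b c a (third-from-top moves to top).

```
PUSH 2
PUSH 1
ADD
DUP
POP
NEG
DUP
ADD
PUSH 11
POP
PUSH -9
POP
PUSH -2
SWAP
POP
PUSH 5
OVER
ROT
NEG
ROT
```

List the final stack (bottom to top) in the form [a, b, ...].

[-2, 2, 5]

PUSH 2  -> 2
PUSH 1  -> 2 1
ADD     -> 3
DUP     -> 3 3
POP     -> 3
NEG     -> -3
DUP     -> -3 -3
ADD     -> -6
PUSH 11 -> -6 11
POP     -> -6
PUSH -9 -> -6 -9
POP     -> -6
PUSH -2 -> -6 -2
SWAP    -> -2 -6
POP     -> -2
PUSH 5  -> -2 5
OVER    -> -2 5 -2
ROT     -> 5 -2 -2
NEG     -> 5 -2 2
ROT     -> -2 2 5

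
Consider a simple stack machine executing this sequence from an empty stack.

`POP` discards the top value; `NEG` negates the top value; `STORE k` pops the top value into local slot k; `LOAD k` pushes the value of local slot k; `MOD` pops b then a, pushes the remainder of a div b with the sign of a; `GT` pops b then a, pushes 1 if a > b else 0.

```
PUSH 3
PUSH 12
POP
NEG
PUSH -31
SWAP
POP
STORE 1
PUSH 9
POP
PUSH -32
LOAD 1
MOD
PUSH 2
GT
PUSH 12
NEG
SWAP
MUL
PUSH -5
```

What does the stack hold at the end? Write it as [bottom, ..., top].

[0, -5]

PUSH 3    [3]
PUSH 12   [3, 12]
POP       [3]
NEG       [-3]
PUSH -31  [-3, -31]
SWAP      [-31, -3]
POP       [-31]
STORE 1   []
PUSH 9    [9]
POP       []
PUSH -32  [-32]
LOAD 1    [-32, -31]
MOD       [-1]
PUSH 2    [-1, 2]
GT        [0]
PUSH 12   [0, 12]
NEG       [0, -12]
SWAP      [-12, 0]
MUL       [0]
PUSH -5   [0, -5]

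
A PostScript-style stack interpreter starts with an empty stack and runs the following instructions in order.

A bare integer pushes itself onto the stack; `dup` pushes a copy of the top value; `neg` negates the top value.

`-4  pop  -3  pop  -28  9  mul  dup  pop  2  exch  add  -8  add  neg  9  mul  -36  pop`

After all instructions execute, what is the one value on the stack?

-4   -> -4
pop  -> (empty)
-3   -> -3
pop  -> (empty)
-28  -> -28
9    -> -28 9
mul  -> -252
dup  -> -252 -252
pop  -> -252
2    -> -252 2
exch -> 2 -252
add  -> -250
-8   -> -250 -8
add  -> -258
neg  -> 258
9    -> 258 9
mul  -> 2322
-36  -> 2322 -36
pop  -> 2322

2322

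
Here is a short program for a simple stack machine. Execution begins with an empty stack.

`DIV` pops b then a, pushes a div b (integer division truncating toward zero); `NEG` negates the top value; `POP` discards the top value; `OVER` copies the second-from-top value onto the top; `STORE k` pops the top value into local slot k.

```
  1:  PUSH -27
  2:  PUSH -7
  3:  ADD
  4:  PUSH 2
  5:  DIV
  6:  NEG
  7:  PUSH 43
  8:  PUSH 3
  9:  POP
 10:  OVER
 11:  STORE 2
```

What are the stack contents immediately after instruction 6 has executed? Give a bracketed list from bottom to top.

[17]

PUSH -27  [-27]
PUSH -7   [-27, -7]
ADD       [-34]
PUSH 2    [-34, 2]
DIV       [-17]
NEG       [17]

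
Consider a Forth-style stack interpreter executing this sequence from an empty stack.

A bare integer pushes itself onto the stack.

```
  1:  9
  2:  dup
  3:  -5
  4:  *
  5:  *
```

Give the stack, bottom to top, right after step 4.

9   : [9]
dup : [9, 9]
-5  : [9, 9, -5]
*   : [9, -45]

[9, -45]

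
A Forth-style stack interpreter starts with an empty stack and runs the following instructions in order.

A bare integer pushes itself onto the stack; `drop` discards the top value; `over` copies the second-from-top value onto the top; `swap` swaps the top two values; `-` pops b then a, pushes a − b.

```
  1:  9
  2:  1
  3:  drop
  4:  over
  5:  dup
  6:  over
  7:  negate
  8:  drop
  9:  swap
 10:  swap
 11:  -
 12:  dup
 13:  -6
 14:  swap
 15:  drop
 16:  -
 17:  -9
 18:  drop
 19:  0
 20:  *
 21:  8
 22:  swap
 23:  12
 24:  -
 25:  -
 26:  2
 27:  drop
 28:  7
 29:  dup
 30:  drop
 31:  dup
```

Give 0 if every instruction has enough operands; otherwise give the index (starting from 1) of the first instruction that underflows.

4

9    -> 9
1    -> 9 1
drop -> 9
over  — needs 2 operands, stack has 1 → underflow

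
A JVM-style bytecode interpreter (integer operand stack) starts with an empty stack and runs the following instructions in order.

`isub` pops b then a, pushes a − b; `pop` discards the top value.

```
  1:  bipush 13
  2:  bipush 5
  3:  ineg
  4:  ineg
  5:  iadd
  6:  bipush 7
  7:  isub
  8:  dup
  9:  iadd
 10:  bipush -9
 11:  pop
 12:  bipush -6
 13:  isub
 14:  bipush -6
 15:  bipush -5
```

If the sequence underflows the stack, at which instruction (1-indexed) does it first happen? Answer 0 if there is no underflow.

0

bipush 13  13
bipush 5   13 5
ineg       13 -5
ineg       13 5
iadd       18
bipush 7   18 7
isub       11
dup        11 11
iadd       22
bipush -9  22 -9
pop        22
bipush -6  22 -6
isub       28
bipush -6  28 -6
bipush -5  28 -6 -5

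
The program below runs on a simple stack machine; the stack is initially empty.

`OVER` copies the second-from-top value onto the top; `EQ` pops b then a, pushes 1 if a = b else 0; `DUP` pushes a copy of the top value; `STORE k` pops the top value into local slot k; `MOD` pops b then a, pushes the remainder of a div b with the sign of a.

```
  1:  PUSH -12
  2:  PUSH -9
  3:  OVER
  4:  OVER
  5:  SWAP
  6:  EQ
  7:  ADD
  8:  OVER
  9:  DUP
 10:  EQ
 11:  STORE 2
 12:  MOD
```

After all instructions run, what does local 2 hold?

PUSH -12  [-12]
PUSH -9   [-12, -9]
OVER      [-12, -9, -12]
OVER      [-12, -9, -12, -9]
SWAP      [-12, -9, -9, -12]
EQ        [-12, -9, 0]
ADD       [-12, -9]
OVER      [-12, -9, -12]
DUP       [-12, -9, -12, -12]
EQ        [-12, -9, 1]
STORE 2   [-12, -9]
MOD       [-3]

1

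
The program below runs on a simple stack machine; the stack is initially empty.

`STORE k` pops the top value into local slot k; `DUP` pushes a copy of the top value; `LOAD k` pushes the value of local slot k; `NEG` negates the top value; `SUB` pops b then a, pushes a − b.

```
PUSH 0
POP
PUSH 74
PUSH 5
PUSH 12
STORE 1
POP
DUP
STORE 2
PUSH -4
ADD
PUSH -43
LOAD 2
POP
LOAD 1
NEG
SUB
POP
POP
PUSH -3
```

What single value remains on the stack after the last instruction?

-3

PUSH 0    [0]
POP       []
PUSH 74   [74]
PUSH 5    [74, 5]
PUSH 12   [74, 5, 12]
STORE 1   [74, 5]
POP       [74]
DUP       [74, 74]
STORE 2   [74]
PUSH -4   [74, -4]
ADD       [70]
PUSH -43  [70, -43]
LOAD 2    [70, -43, 74]
POP       [70, -43]
LOAD 1    [70, -43, 12]
NEG       [70, -43, -12]
SUB       [70, -31]
POP       [70]
POP       []
PUSH -3   [-3]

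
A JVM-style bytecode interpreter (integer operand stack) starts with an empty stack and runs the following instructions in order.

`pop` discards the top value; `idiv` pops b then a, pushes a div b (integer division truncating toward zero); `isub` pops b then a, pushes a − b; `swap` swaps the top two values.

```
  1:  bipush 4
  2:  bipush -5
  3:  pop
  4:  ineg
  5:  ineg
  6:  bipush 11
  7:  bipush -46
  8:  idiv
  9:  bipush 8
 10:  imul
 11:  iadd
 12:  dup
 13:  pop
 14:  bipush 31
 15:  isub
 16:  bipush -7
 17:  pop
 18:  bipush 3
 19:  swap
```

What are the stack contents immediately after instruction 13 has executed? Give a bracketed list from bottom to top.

bipush 4   : 4
bipush -5  : 4 -5
pop        : 4
ineg       : -4
ineg       : 4
bipush 11  : 4 11
bipush -46 : 4 11 -46
idiv       : 4 0
bipush 8   : 4 0 8
imul       : 4 0
iadd       : 4
dup        : 4 4
pop        : 4

[4]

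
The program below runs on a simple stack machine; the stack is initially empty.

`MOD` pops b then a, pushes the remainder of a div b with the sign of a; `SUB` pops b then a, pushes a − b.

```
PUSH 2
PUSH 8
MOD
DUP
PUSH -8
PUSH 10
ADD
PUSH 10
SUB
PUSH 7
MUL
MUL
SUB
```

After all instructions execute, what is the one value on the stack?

114

PUSH 2  : [2]
PUSH 8  : [2, 8]
MOD     : [2]
DUP     : [2, 2]
PUSH -8 : [2, 2, -8]
PUSH 10 : [2, 2, -8, 10]
ADD     : [2, 2, 2]
PUSH 10 : [2, 2, 2, 10]
SUB     : [2, 2, -8]
PUSH 7  : [2, 2, -8, 7]
MUL     : [2, 2, -56]
MUL     : [2, -112]
SUB     : [114]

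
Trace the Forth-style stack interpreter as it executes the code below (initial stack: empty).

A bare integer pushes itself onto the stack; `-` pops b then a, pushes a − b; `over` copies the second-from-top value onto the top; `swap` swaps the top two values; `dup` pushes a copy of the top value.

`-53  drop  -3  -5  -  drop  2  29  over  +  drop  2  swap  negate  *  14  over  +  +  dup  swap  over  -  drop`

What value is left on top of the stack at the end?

6

-53    : [-53]
drop   : []
-3     : [-3]
-5     : [-3, -5]
-      : [2]
drop   : []
2      : [2]
29     : [2, 29]
over   : [2, 29, 2]
+      : [2, 31]
drop   : [2]
2      : [2, 2]
swap   : [2, 2]
negate : [2, -2]
*      : [-4]
14     : [-4, 14]
over   : [-4, 14, -4]
+      : [-4, 10]
+      : [6]
dup    : [6, 6]
swap   : [6, 6]
over   : [6, 6, 6]
-      : [6, 0]
drop   : [6]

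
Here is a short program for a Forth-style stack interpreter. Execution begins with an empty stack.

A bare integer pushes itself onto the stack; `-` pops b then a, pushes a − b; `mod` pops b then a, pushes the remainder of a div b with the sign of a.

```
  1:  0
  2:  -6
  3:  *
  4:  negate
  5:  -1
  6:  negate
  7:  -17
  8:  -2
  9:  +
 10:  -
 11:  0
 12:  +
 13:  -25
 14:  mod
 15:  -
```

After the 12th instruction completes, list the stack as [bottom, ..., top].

0      : [0]
-6     : [0, -6]
*      : [0]
negate : [0]
-1     : [0, -1]
negate : [0, 1]
-17    : [0, 1, -17]
-2     : [0, 1, -17, -2]
+      : [0, 1, -19]
-      : [0, 20]
0      : [0, 20, 0]
+      : [0, 20]

[0, 20]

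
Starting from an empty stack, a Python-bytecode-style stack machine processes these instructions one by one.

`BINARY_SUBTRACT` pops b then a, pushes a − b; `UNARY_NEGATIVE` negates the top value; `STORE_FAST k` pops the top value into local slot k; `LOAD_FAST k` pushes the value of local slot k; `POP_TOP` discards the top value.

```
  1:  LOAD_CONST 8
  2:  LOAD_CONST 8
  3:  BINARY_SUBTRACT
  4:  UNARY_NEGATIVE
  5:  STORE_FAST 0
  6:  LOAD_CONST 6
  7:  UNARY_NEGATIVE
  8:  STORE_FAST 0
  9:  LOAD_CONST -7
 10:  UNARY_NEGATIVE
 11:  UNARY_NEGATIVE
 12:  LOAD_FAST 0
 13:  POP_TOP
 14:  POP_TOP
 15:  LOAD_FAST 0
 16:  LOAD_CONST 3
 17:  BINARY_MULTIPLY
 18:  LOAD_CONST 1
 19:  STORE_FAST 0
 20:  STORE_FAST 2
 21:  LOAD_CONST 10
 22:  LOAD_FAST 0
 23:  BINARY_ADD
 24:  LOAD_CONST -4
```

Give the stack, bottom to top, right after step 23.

LOAD_CONST 8    : 8
LOAD_CONST 8    : 8 8
BINARY_SUBTRACT : 0
UNARY_NEGATIVE  : 0
STORE_FAST 0    : (empty)
LOAD_CONST 6    : 6
UNARY_NEGATIVE  : -6
STORE_FAST 0    : (empty)
LOAD_CONST -7   : -7
UNARY_NEGATIVE  : 7
UNARY_NEGATIVE  : -7
LOAD_FAST 0     : -7 -6
POP_TOP         : -7
POP_TOP         : (empty)
LOAD_FAST 0     : -6
LOAD_CONST 3    : -6 3
BINARY_MULTIPLY : -18
LOAD_CONST 1    : -18 1
STORE_FAST 0    : -18
STORE_FAST 2    : (empty)
LOAD_CONST 10   : 10
LOAD_FAST 0     : 10 1
BINARY_ADD      : 11

[11]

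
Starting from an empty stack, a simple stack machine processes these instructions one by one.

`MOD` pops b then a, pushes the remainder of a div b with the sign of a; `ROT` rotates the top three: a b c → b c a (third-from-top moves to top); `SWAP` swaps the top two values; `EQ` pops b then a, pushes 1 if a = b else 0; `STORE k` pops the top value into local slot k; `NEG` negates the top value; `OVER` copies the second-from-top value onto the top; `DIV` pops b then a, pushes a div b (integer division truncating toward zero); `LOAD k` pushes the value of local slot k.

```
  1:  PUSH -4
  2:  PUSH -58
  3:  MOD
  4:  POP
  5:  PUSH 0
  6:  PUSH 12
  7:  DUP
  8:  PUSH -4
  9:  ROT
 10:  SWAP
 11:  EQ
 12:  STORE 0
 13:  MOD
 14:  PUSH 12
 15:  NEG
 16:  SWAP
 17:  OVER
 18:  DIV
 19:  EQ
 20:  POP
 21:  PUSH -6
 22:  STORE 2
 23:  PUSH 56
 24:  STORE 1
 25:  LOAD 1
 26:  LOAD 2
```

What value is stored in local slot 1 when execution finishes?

PUSH -4  -> -4
PUSH -58 -> -4 -58
MOD      -> -4
POP      -> (empty)
PUSH 0   -> 0
PUSH 12  -> 0 12
DUP      -> 0 12 12
PUSH -4  -> 0 12 12 -4
ROT      -> 0 12 -4 12
SWAP     -> 0 12 12 -4
EQ       -> 0 12 0
STORE 0  -> 0 12
MOD      -> 0
PUSH 12  -> 0 12
NEG      -> 0 -12
SWAP     -> -12 0
OVER     -> -12 0 -12
DIV      -> -12 0
EQ       -> 0
POP      -> (empty)
PUSH -6  -> -6
STORE 2  -> (empty)
PUSH 56  -> 56
STORE 1  -> (empty)
LOAD 1   -> 56
LOAD 2   -> 56 -6

56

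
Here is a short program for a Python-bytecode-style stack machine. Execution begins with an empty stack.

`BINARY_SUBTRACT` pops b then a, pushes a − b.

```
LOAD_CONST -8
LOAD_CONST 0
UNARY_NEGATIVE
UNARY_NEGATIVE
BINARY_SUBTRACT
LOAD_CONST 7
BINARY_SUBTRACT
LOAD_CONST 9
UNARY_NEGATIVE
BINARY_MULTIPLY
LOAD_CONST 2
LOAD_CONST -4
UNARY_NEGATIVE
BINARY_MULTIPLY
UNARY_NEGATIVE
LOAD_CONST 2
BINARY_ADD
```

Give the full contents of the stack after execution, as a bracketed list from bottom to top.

LOAD_CONST -8   → -8
LOAD_CONST 0    → -8 0
UNARY_NEGATIVE  → -8 0
UNARY_NEGATIVE  → -8 0
BINARY_SUBTRACT → -8
LOAD_CONST 7    → -8 7
BINARY_SUBTRACT → -15
LOAD_CONST 9    → -15 9
UNARY_NEGATIVE  → -15 -9
BINARY_MULTIPLY → 135
LOAD_CONST 2    → 135 2
LOAD_CONST -4   → 135 2 -4
UNARY_NEGATIVE  → 135 2 4
BINARY_MULTIPLY → 135 8
UNARY_NEGATIVE  → 135 -8
LOAD_CONST 2    → 135 -8 2
BINARY_ADD      → 135 -6

[135, -6]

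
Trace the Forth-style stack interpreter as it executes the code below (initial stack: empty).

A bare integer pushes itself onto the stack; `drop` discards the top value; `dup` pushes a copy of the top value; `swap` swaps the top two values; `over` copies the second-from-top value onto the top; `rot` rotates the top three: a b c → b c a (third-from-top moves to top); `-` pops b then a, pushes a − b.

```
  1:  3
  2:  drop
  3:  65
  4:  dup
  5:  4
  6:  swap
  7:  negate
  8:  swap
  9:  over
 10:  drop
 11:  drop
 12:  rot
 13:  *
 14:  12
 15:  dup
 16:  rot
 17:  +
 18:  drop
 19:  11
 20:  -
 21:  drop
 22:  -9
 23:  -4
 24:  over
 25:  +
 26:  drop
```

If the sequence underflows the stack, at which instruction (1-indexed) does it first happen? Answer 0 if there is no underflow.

12

3       3
drop    (empty)
65      65
dup     65 65
4       65 65 4
swap    65 4 65
negate  65 4 -65
swap    65 -65 4
over    65 -65 4 -65
drop    65 -65 4
drop    65 -65
rot  — needs 3 operands, stack has 2 → underflow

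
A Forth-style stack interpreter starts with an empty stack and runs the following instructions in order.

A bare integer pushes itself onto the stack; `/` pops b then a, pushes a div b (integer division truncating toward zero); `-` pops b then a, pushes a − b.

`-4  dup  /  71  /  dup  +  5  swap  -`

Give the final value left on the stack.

-4    -4
dup   -4 -4
/     1
71    1 71
/     0
dup   0 0
+     0
5     0 5
swap  5 0
-     5

5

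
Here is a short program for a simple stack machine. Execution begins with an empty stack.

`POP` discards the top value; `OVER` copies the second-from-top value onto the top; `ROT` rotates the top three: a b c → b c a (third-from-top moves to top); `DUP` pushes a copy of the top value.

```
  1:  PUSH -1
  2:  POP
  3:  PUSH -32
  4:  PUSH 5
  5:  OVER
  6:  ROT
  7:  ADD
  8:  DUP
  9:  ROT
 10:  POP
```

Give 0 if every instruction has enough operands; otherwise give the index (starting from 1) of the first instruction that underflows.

PUSH -1  -> -1
POP      -> (empty)
PUSH -32 -> -32
PUSH 5   -> -32 5
OVER     -> -32 5 -32
ROT      -> 5 -32 -32
ADD      -> 5 -64
DUP      -> 5 -64 -64
ROT      -> -64 -64 5
POP      -> -64 -64

0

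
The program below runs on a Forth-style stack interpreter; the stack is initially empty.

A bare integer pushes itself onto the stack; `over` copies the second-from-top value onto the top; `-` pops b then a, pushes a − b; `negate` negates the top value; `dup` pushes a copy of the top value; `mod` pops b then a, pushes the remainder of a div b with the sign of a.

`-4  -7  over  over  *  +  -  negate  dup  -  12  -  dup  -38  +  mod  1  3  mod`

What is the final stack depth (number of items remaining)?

-4     -> [-4]
-7     -> [-4, -7]
over   -> [-4, -7, -4]
over   -> [-4, -7, -4, -7]
*      -> [-4, -7, 28]
+      -> [-4, 21]
-      -> [-25]
negate -> [25]
dup    -> [25, 25]
-      -> [0]
12     -> [0, 12]
-      -> [-12]
dup    -> [-12, -12]
-38    -> [-12, -12, -38]
+      -> [-12, -50]
mod    -> [-12]
1      -> [-12, 1]
3      -> [-12, 1, 3]
mod    -> [-12, 1]

2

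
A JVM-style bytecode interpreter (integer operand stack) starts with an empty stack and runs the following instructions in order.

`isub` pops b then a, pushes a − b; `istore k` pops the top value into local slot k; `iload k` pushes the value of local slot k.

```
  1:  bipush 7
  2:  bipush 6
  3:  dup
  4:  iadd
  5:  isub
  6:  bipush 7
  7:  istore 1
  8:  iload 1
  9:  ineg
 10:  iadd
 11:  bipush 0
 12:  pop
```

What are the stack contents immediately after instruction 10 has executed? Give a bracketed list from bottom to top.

[-12]

bipush 7 → [7]
bipush 6 → [7, 6]
dup      → [7, 6, 6]
iadd     → [7, 12]
isub     → [-5]
bipush 7 → [-5, 7]
istore 1 → [-5]
iload 1  → [-5, 7]
ineg     → [-5, -7]
iadd     → [-12]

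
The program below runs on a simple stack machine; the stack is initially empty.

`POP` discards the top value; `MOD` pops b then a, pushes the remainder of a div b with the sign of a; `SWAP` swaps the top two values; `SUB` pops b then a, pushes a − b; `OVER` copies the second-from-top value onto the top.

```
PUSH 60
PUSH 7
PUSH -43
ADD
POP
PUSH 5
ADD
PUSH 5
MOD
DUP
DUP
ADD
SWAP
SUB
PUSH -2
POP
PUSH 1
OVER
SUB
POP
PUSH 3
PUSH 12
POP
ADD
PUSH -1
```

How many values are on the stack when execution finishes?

2

PUSH 60  → 60
PUSH 7   → 60 7
PUSH -43 → 60 7 -43
ADD      → 60 -36
POP      → 60
PUSH 5   → 60 5
ADD      → 65
PUSH 5   → 65 5
MOD      → 0
DUP      → 0 0
DUP      → 0 0 0
ADD      → 0 0
SWAP     → 0 0
SUB      → 0
PUSH -2  → 0 -2
POP      → 0
PUSH 1   → 0 1
OVER     → 0 1 0
SUB      → 0 1
POP      → 0
PUSH 3   → 0 3
PUSH 12  → 0 3 12
POP      → 0 3
ADD      → 3
PUSH -1  → 3 -1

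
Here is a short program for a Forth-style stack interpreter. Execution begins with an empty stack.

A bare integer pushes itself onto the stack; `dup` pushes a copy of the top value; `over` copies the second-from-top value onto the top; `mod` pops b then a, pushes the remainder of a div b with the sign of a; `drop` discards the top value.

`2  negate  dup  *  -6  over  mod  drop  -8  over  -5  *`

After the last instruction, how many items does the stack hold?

2       2
negate  -2
dup     -2 -2
*       4
-6      4 -6
over    4 -6 4
mod     4 -2
drop    4
-8      4 -8
over    4 -8 4
-5      4 -8 4 -5
*       4 -8 -20

3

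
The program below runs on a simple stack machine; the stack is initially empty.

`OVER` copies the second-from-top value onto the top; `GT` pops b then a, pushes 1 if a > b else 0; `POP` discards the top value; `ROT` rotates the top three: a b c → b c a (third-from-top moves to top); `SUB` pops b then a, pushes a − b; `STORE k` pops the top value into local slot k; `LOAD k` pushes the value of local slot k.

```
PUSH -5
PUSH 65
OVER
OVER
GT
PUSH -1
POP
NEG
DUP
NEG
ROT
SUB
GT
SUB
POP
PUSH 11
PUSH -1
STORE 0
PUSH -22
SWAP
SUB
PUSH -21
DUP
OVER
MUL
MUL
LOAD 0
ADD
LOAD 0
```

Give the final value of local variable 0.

-1

PUSH -5  → [-5]
PUSH 65  → [-5, 65]
OVER     → [-5, 65, -5]
OVER     → [-5, 65, -5, 65]
GT       → [-5, 65, 0]
PUSH -1  → [-5, 65, 0, -1]
POP      → [-5, 65, 0]
NEG      → [-5, 65, 0]
DUP      → [-5, 65, 0, 0]
NEG      → [-5, 65, 0, 0]
ROT      → [-5, 0, 0, 65]
SUB      → [-5, 0, -65]
GT       → [-5, 1]
SUB      → [-6]
POP      → []
PUSH 11  → [11]
PUSH -1  → [11, -1]
STORE 0  → [11]
PUSH -22 → [11, -22]
SWAP     → [-22, 11]
SUB      → [-33]
PUSH -21 → [-33, -21]
DUP      → [-33, -21, -21]
OVER     → [-33, -21, -21, -21]
MUL      → [-33, -21, 441]
MUL      → [-33, -9261]
LOAD 0   → [-33, -9261, -1]
ADD      → [-33, -9262]
LOAD 0   → [-33, -9262, -1]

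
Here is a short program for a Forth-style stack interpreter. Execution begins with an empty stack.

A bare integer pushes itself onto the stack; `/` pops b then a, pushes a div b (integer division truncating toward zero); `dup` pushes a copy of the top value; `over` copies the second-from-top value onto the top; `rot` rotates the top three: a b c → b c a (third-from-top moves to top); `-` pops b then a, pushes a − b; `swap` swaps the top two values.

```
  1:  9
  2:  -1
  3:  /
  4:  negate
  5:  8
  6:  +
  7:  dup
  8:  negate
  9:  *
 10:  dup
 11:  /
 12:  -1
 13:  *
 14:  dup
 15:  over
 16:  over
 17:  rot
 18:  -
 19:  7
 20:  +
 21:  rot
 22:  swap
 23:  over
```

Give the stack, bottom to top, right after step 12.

9       [9]
-1      [9, -1]
/       [-9]
negate  [9]
8       [9, 8]
+       [17]
dup     [17, 17]
negate  [17, -17]
*       [-289]
dup     [-289, -289]
/       [1]
-1      [1, -1]

[1, -1]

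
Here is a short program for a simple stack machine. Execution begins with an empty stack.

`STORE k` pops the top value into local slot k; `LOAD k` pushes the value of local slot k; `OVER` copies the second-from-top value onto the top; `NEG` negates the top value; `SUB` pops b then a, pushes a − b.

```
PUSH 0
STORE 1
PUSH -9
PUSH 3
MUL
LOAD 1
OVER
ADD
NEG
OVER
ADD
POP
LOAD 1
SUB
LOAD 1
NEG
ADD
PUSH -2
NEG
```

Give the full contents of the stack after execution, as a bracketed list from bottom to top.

[-27, 2]

PUSH 0   [0]
STORE 1  []
PUSH -9  [-9]
PUSH 3   [-9, 3]
MUL      [-27]
LOAD 1   [-27, 0]
OVER     [-27, 0, -27]
ADD      [-27, -27]
NEG      [-27, 27]
OVER     [-27, 27, -27]
ADD      [-27, 0]
POP      [-27]
LOAD 1   [-27, 0]
SUB      [-27]
LOAD 1   [-27, 0]
NEG      [-27, 0]
ADD      [-27]
PUSH -2  [-27, -2]
NEG      [-27, 2]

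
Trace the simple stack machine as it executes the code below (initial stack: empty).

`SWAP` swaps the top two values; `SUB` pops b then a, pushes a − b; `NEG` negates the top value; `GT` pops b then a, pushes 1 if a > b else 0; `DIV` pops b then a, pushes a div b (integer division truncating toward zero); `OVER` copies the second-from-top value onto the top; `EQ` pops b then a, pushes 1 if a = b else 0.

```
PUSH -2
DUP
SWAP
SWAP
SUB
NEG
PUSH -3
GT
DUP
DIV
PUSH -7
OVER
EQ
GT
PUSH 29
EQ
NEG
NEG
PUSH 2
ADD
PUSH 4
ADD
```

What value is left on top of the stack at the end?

PUSH -2  -2
DUP      -2 -2
SWAP     -2 -2
SWAP     -2 -2
SUB      0
NEG      0
PUSH -3  0 -3
GT       1
DUP      1 1
DIV      1
PUSH -7  1 -7
OVER     1 -7 1
EQ       1 0
GT       1
PUSH 29  1 29
EQ       0
NEG      0
NEG      0
PUSH 2   0 2
ADD      2
PUSH 4   2 4
ADD      6

6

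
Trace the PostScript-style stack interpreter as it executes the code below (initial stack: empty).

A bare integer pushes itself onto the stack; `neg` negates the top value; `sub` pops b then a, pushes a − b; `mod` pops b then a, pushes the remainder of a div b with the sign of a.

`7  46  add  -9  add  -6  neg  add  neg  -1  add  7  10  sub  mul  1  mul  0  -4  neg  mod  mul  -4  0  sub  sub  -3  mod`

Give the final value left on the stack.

1

7   : [7]
46  : [7, 46]
add : [53]
-9  : [53, -9]
add : [44]
-6  : [44, -6]
neg : [44, 6]
add : [50]
neg : [-50]
-1  : [-50, -1]
add : [-51]
7   : [-51, 7]
10  : [-51, 7, 10]
sub : [-51, -3]
mul : [153]
1   : [153, 1]
mul : [153]
0   : [153, 0]
-4  : [153, 0, -4]
neg : [153, 0, 4]
mod : [153, 0]
mul : [0]
-4  : [0, -4]
0   : [0, -4, 0]
sub : [0, -4]
sub : [4]
-3  : [4, -3]
mod : [1]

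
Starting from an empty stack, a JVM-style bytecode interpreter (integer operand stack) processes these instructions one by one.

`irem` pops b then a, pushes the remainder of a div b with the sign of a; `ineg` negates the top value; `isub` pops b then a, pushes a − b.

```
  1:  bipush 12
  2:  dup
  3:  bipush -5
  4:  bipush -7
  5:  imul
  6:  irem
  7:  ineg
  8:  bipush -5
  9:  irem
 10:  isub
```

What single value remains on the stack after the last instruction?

14

bipush 12 → 12
dup       → 12 12
bipush -5 → 12 12 -5
bipush -7 → 12 12 -5 -7
imul      → 12 12 35
irem      → 12 12
ineg      → 12 -12
bipush -5 → 12 -12 -5
irem      → 12 -2
isub      → 14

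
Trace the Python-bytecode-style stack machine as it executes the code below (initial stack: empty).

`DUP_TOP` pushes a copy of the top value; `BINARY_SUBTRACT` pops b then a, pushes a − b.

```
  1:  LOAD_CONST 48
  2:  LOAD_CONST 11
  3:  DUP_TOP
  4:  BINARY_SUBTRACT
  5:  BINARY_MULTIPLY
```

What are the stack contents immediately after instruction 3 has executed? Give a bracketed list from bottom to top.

[48, 11, 11]

LOAD_CONST 48  [48]
LOAD_CONST 11  [48, 11]
DUP_TOP        [48, 11, 11]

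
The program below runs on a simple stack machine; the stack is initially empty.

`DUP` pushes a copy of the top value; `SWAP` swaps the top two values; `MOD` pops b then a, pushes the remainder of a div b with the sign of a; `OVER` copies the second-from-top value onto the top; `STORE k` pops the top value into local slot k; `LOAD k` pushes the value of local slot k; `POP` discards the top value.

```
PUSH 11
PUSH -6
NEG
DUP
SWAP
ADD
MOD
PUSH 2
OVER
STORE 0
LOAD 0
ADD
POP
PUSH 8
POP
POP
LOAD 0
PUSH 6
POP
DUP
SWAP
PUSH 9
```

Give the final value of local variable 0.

PUSH 11  11
PUSH -6  11 -6
NEG      11 6
DUP      11 6 6
SWAP     11 6 6
ADD      11 12
MOD      11
PUSH 2   11 2
OVER     11 2 11
STORE 0  11 2
LOAD 0   11 2 11
ADD      11 13
POP      11
PUSH 8   11 8
POP      11
POP      (empty)
LOAD 0   11
PUSH 6   11 6
POP      11
DUP      11 11
SWAP     11 11
PUSH 9   11 11 9

11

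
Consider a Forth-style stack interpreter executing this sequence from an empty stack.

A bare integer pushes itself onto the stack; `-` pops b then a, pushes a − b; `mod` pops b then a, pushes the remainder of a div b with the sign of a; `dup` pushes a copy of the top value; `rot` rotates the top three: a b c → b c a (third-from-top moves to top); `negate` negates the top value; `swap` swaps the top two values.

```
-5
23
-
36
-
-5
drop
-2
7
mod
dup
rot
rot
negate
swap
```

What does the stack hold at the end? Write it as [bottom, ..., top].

-5      -5
23      -5 23
-       -28
36      -28 36
-       -64
-5      -64 -5
drop    -64
-2      -64 -2
7       -64 -2 7
mod     -64 -2
dup     -64 -2 -2
rot     -2 -2 -64
rot     -2 -64 -2
negate  -2 -64 2
swap    -2 2 -64

[-2, 2, -64]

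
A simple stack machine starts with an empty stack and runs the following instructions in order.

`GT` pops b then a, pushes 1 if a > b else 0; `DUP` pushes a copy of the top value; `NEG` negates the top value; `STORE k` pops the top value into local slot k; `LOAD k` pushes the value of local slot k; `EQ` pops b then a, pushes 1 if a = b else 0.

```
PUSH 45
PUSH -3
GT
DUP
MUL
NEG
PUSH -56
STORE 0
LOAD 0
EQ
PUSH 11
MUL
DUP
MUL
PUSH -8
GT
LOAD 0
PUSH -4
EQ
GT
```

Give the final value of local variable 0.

-56

PUSH 45  -> 45
PUSH -3  -> 45 -3
GT       -> 1
DUP      -> 1 1
MUL      -> 1
NEG      -> -1
PUSH -56 -> -1 -56
STORE 0  -> -1
LOAD 0   -> -1 -56
EQ       -> 0
PUSH 11  -> 0 11
MUL      -> 0
DUP      -> 0 0
MUL      -> 0
PUSH -8  -> 0 -8
GT       -> 1
LOAD 0   -> 1 -56
PUSH -4  -> 1 -56 -4
EQ       -> 1 0
GT       -> 1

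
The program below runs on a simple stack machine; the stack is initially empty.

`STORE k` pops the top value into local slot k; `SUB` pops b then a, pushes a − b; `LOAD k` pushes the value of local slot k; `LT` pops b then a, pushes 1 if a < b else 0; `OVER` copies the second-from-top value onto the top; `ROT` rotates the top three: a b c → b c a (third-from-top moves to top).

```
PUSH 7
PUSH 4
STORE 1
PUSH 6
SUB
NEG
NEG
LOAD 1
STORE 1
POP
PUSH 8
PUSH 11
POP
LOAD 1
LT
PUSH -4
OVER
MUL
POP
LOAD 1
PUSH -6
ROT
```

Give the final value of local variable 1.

4

PUSH 7  -> [7]
PUSH 4  -> [7, 4]
STORE 1 -> [7]
PUSH 6  -> [7, 6]
SUB     -> [1]
NEG     -> [-1]
NEG     -> [1]
LOAD 1  -> [1, 4]
STORE 1 -> [1]
POP     -> []
PUSH 8  -> [8]
PUSH 11 -> [8, 11]
POP     -> [8]
LOAD 1  -> [8, 4]
LT      -> [0]
PUSH -4 -> [0, -4]
OVER    -> [0, -4, 0]
MUL     -> [0, 0]
POP     -> [0]
LOAD 1  -> [0, 4]
PUSH -6 -> [0, 4, -6]
ROT     -> [4, -6, 0]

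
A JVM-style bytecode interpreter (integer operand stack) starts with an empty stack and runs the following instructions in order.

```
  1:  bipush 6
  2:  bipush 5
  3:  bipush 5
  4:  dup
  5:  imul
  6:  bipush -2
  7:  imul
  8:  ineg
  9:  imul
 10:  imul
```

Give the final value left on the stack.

1500

bipush 6   [6]
bipush 5   [6, 5]
bipush 5   [6, 5, 5]
dup        [6, 5, 5, 5]
imul       [6, 5, 25]
bipush -2  [6, 5, 25, -2]
imul       [6, 5, -50]
ineg       [6, 5, 50]
imul       [6, 250]
imul       [1500]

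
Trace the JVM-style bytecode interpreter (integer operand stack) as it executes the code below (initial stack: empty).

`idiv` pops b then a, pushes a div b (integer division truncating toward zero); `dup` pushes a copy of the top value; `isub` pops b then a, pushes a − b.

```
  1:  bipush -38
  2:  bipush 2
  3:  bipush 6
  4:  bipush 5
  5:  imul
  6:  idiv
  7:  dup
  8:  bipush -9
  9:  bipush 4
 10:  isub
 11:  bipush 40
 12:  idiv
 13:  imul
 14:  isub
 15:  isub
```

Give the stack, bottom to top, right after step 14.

bipush -38 -> -38
bipush 2   -> -38 2
bipush 6   -> -38 2 6
bipush 5   -> -38 2 6 5
imul       -> -38 2 30
idiv       -> -38 0
dup        -> -38 0 0
bipush -9  -> -38 0 0 -9
bipush 4   -> -38 0 0 -9 4
isub       -> -38 0 0 -13
bipush 40  -> -38 0 0 -13 40
idiv       -> -38 0 0 0
imul       -> -38 0 0
isub       -> -38 0

[-38, 0]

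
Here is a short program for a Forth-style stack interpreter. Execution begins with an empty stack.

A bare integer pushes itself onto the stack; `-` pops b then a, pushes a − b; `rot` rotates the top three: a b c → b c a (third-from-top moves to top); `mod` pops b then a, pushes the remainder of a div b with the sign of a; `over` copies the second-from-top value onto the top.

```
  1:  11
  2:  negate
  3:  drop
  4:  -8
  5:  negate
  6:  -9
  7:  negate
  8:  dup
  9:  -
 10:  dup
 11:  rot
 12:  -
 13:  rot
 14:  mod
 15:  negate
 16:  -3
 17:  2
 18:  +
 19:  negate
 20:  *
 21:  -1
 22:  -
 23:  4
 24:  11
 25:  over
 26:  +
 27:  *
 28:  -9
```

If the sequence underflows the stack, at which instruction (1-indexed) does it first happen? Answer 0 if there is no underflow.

13

11      [11]
negate  [-11]
drop    []
-8      [-8]
negate  [8]
-9      [8, -9]
negate  [8, 9]
dup     [8, 9, 9]
-       [8, 0]
dup     [8, 0, 0]
rot     [0, 0, 8]
-       [0, -8]
rot  — needs 3 operands, stack has 2 → underflow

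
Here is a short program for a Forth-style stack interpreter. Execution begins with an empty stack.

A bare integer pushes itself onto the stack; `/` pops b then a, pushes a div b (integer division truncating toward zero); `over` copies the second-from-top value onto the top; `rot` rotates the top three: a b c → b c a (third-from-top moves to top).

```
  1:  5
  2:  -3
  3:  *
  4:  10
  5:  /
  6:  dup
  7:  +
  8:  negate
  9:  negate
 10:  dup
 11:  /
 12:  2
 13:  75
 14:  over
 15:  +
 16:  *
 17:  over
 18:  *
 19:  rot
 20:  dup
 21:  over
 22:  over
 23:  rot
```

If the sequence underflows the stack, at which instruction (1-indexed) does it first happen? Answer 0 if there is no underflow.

5      → [5]
-3     → [5, -3]
*      → [-15]
10     → [-15, 10]
/      → [-1]
dup    → [-1, -1]
+      → [-2]
negate → [2]
negate → [-2]
dup    → [-2, -2]
/      → [1]
2      → [1, 2]
75     → [1, 2, 75]
over   → [1, 2, 75, 2]
+      → [1, 2, 77]
*      → [1, 154]
over   → [1, 154, 1]
*      → [1, 154]
rot  — needs 3 operands, stack has 2 → underflow

19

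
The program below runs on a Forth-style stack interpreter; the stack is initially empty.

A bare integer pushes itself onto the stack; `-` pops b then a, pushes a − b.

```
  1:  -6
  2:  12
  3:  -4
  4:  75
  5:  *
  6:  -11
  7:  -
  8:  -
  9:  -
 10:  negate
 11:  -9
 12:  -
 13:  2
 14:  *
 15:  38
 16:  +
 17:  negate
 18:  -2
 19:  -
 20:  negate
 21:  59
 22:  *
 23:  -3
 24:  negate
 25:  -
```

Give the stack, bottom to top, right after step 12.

-6     → [-6]
12     → [-6, 12]
-4     → [-6, 12, -4]
75     → [-6, 12, -4, 75]
*      → [-6, 12, -300]
-11    → [-6, 12, -300, -11]
-      → [-6, 12, -289]
-      → [-6, 301]
-      → [-307]
negate → [307]
-9     → [307, -9]
-      → [316]

[316]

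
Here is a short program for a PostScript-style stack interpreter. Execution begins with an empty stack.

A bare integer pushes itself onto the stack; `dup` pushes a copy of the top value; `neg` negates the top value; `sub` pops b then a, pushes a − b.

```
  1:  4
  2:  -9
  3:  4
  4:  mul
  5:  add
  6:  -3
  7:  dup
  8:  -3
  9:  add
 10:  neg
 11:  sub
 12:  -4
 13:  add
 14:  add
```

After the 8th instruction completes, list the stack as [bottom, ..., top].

4   : [4]
-9  : [4, -9]
4   : [4, -9, 4]
mul : [4, -36]
add : [-32]
-3  : [-32, -3]
dup : [-32, -3, -3]
-3  : [-32, -3, -3, -3]

[-32, -3, -3, -3]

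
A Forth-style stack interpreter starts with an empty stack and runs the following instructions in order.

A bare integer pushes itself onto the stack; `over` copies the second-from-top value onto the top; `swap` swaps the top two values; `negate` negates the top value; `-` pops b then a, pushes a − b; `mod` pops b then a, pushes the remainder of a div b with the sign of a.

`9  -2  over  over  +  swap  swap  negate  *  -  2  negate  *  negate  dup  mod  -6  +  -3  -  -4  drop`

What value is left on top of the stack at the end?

-3

9      → 9
-2     → 9 -2
over   → 9 -2 9
over   → 9 -2 9 -2
+      → 9 -2 7
swap   → 9 7 -2
swap   → 9 -2 7
negate → 9 -2 -7
*      → 9 14
-      → -5
2      → -5 2
negate → -5 -2
*      → 10
negate → -10
dup    → -10 -10
mod    → 0
-6     → 0 -6
+      → -6
-3     → -6 -3
-      → -3
-4     → -3 -4
drop   → -3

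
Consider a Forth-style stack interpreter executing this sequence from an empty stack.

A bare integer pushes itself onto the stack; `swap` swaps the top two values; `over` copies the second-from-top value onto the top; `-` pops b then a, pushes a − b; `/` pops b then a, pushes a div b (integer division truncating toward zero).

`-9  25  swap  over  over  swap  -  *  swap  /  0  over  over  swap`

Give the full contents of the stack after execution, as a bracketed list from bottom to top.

-9   : -9
25   : -9 25
swap : 25 -9
over : 25 -9 25
over : 25 -9 25 -9
swap : 25 -9 -9 25
-    : 25 -9 -34
*    : 25 306
swap : 306 25
/    : 12
0    : 12 0
over : 12 0 12
over : 12 0 12 0
swap : 12 0 0 12

[12, 0, 0, 12]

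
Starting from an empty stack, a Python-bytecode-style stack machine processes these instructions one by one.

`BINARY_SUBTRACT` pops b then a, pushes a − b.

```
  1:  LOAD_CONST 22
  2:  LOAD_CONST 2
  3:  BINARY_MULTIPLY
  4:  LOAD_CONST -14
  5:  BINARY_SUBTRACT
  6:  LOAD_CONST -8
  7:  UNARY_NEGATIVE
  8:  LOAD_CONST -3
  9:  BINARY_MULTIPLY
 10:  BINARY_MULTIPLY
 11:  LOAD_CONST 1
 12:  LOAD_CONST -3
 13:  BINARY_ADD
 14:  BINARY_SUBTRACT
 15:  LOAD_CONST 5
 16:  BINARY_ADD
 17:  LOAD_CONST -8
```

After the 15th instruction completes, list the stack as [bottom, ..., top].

LOAD_CONST 22    [22]
LOAD_CONST 2     [22, 2]
BINARY_MULTIPLY  [44]
LOAD_CONST -14   [44, -14]
BINARY_SUBTRACT  [58]
LOAD_CONST -8    [58, -8]
UNARY_NEGATIVE   [58, 8]
LOAD_CONST -3    [58, 8, -3]
BINARY_MULTIPLY  [58, -24]
BINARY_MULTIPLY  [-1392]
LOAD_CONST 1     [-1392, 1]
LOAD_CONST -3    [-1392, 1, -3]
BINARY_ADD       [-1392, -2]
BINARY_SUBTRACT  [-1390]
LOAD_CONST 5     [-1390, 5]

[-1390, 5]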